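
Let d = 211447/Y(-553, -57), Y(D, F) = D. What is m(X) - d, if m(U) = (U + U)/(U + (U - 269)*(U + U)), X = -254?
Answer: 220961009/577885 ≈ 382.36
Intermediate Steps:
d = -211447/553 (d = 211447/(-553) = 211447*(-1/553) = -211447/553 ≈ -382.36)
m(U) = 2*U/(U + 2*U*(-269 + U)) (m(U) = (2*U)/(U + (-269 + U)*(2*U)) = (2*U)/(U + 2*U*(-269 + U)) = 2*U/(U + 2*U*(-269 + U)))
m(X) - d = 2/(-537 + 2*(-254)) - 1*(-211447/553) = 2/(-537 - 508) + 211447/553 = 2/(-1045) + 211447/553 = 2*(-1/1045) + 211447/553 = -2/1045 + 211447/553 = 220961009/577885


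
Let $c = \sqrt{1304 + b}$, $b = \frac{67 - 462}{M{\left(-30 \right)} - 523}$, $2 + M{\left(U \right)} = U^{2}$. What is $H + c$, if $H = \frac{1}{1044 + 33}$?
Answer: $\frac{1}{1077} + \frac{\sqrt{293163}}{15} \approx 36.097$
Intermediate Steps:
$M{\left(U \right)} = -2 + U^{2}$
$b = - \frac{79}{75}$ ($b = \frac{67 - 462}{\left(-2 + \left(-30\right)^{2}\right) - 523} = - \frac{395}{\left(-2 + 900\right) - 523} = - \frac{395}{898 - 523} = - \frac{395}{375} = \left(-395\right) \frac{1}{375} = - \frac{79}{75} \approx -1.0533$)
$H = \frac{1}{1077} \approx 0.00092851$
$c = \frac{\sqrt{293163}}{15}$ ($c = \sqrt{1304 - \frac{79}{75}} = \sqrt{\frac{97721}{75}} = \frac{\sqrt{293163}}{15} \approx 36.096$)
$H + c = \frac{1}{1077} + \frac{\sqrt{293163}}{15}$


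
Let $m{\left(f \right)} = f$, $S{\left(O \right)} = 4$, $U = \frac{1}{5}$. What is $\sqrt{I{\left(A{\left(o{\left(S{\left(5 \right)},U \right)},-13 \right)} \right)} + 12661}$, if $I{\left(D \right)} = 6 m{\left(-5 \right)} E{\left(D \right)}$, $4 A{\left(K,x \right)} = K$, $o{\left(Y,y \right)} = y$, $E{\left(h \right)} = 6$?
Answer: $\sqrt{12481} \approx 111.72$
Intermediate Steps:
$U = \frac{1}{5} \approx 0.2$
$A{\left(K,x \right)} = \frac{K}{4}$
$I{\left(D \right)} = -180$ ($I{\left(D \right)} = 6 \left(-5\right) 6 = \left(-30\right) 6 = -180$)
$\sqrt{I{\left(A{\left(o{\left(S{\left(5 \right)},U \right)},-13 \right)} \right)} + 12661} = \sqrt{-180 + 12661} = \sqrt{12481}$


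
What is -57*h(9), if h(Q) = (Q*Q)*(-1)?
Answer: 4617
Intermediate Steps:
h(Q) = -Q² (h(Q) = Q²*(-1) = -Q²)
-57*h(9) = -(-57)*9² = -(-57)*81 = -57*(-81) = 4617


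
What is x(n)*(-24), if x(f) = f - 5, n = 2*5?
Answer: -120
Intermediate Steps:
n = 10
x(f) = -5 + f
x(n)*(-24) = (-5 + 10)*(-24) = 5*(-24) = -120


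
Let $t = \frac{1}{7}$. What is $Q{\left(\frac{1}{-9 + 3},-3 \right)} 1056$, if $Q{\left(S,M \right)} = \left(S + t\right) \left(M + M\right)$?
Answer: $\frac{1056}{7} \approx 150.86$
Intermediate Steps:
$t = \frac{1}{7} \approx 0.14286$
$Q{\left(S,M \right)} = 2 M \left(\frac{1}{7} + S\right)$ ($Q{\left(S,M \right)} = \left(S + \frac{1}{7}\right) \left(M + M\right) = \left(\frac{1}{7} + S\right) 2 M = 2 M \left(\frac{1}{7} + S\right)$)
$Q{\left(\frac{1}{-9 + 3},-3 \right)} 1056 = \frac{2}{7} \left(-3\right) \left(1 + \frac{7}{-9 + 3}\right) 1056 = \frac{2}{7} \left(-3\right) \left(1 + \frac{7}{-6}\right) 1056 = \frac{2}{7} \left(-3\right) \left(1 + 7 \left(- \frac{1}{6}\right)\right) 1056 = \frac{2}{7} \left(-3\right) \left(1 - \frac{7}{6}\right) 1056 = \frac{2}{7} \left(-3\right) \left(- \frac{1}{6}\right) 1056 = \frac{1}{7} \cdot 1056 = \frac{1056}{7}$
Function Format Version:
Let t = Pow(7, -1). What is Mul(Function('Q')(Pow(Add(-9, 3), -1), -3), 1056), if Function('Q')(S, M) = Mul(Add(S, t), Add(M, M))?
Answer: Rational(1056, 7) ≈ 150.86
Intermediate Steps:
t = Rational(1, 7) ≈ 0.14286
Function('Q')(S, M) = Mul(2, M, Add(Rational(1, 7), S)) (Function('Q')(S, M) = Mul(Add(S, Rational(1, 7)), Add(M, M)) = Mul(Add(Rational(1, 7), S), Mul(2, M)) = Mul(2, M, Add(Rational(1, 7), S)))
Mul(Function('Q')(Pow(Add(-9, 3), -1), -3), 1056) = Mul(Mul(Rational(2, 7), -3, Add(1, Mul(7, Pow(Add(-9, 3), -1)))), 1056) = Mul(Mul(Rational(2, 7), -3, Add(1, Mul(7, Pow(-6, -1)))), 1056) = Mul(Mul(Rational(2, 7), -3, Add(1, Mul(7, Rational(-1, 6)))), 1056) = Mul(Mul(Rational(2, 7), -3, Add(1, Rational(-7, 6))), 1056) = Mul(Mul(Rational(2, 7), -3, Rational(-1, 6)), 1056) = Mul(Rational(1, 7), 1056) = Rational(1056, 7)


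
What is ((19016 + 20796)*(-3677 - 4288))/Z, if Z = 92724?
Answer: -26425215/7727 ≈ -3419.9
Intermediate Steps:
((19016 + 20796)*(-3677 - 4288))/Z = ((19016 + 20796)*(-3677 - 4288))/92724 = (39812*(-7965))*(1/92724) = -317102580*1/92724 = -26425215/7727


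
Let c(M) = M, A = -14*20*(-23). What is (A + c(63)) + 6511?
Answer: 13014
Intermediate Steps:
A = 6440 (A = -280*(-23) = 6440)
(A + c(63)) + 6511 = (6440 + 63) + 6511 = 6503 + 6511 = 13014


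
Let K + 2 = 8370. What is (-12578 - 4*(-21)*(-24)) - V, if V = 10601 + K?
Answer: -33563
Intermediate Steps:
K = 8368 (K = -2 + 8370 = 8368)
V = 18969 (V = 10601 + 8368 = 18969)
(-12578 - 4*(-21)*(-24)) - V = (-12578 - 4*(-21)*(-24)) - 1*18969 = (-12578 + 84*(-24)) - 18969 = (-12578 - 2016) - 18969 = -14594 - 18969 = -33563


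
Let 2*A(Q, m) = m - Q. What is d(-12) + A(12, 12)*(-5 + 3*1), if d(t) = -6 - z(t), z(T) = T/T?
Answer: -7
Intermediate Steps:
A(Q, m) = m/2 - Q/2 (A(Q, m) = (m - Q)/2 = m/2 - Q/2)
z(T) = 1
d(t) = -7 (d(t) = -6 - 1*1 = -6 - 1 = -7)
d(-12) + A(12, 12)*(-5 + 3*1) = -7 + ((1/2)*12 - 1/2*12)*(-5 + 3*1) = -7 + (6 - 6)*(-5 + 3) = -7 + 0*(-2) = -7 + 0 = -7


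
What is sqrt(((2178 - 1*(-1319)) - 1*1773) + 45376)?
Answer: 10*sqrt(471) ≈ 217.03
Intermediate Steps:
sqrt(((2178 - 1*(-1319)) - 1*1773) + 45376) = sqrt(((2178 + 1319) - 1773) + 45376) = sqrt((3497 - 1773) + 45376) = sqrt(1724 + 45376) = sqrt(47100) = 10*sqrt(471)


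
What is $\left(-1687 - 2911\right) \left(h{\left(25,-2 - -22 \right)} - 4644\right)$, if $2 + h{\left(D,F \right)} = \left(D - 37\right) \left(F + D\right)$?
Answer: $23845228$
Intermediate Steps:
$h{\left(D,F \right)} = -2 + \left(-37 + D\right) \left(D + F\right)$ ($h{\left(D,F \right)} = -2 + \left(D - 37\right) \left(F + D\right) = -2 + \left(-37 + D\right) \left(D + F\right)$)
$\left(-1687 - 2911\right) \left(h{\left(25,-2 - -22 \right)} - 4644\right) = \left(-1687 - 2911\right) \left(\left(-2 + 25^{2} - 925 - 37 \left(-2 - -22\right) + 25 \left(-2 - -22\right)\right) - 4644\right) = - 4598 \left(\left(-2 + 625 - 925 - 37 \left(-2 + 22\right) + 25 \left(-2 + 22\right)\right) - 4644\right) = - 4598 \left(\left(-2 + 625 - 925 - 740 + 25 \cdot 20\right) - 4644\right) = - 4598 \left(\left(-2 + 625 - 925 - 740 + 500\right) - 4644\right) = - 4598 \left(-542 - 4644\right) = \left(-4598\right) \left(-5186\right) = 23845228$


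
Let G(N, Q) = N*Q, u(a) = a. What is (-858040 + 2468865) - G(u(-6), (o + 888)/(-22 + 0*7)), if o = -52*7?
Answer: 17717503/11 ≈ 1.6107e+6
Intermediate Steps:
o = -364
(-858040 + 2468865) - G(u(-6), (o + 888)/(-22 + 0*7)) = (-858040 + 2468865) - (-6)*(-364 + 888)/(-22 + 0*7) = 1610825 - (-6)*524/(-22 + 0) = 1610825 - (-6)*524/(-22) = 1610825 - (-6)*524*(-1/22) = 1610825 - (-6)*(-262)/11 = 1610825 - 1*1572/11 = 1610825 - 1572/11 = 17717503/11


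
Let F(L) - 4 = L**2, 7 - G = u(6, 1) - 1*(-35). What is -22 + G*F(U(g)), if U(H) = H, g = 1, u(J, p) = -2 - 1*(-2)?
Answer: -162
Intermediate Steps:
u(J, p) = 0 (u(J, p) = -2 + 2 = 0)
G = -28 (G = 7 - (0 - 1*(-35)) = 7 - (0 + 35) = 7 - 1*35 = 7 - 35 = -28)
F(L) = 4 + L**2
-22 + G*F(U(g)) = -22 - 28*(4 + 1**2) = -22 - 28*(4 + 1) = -22 - 28*5 = -22 - 140 = -162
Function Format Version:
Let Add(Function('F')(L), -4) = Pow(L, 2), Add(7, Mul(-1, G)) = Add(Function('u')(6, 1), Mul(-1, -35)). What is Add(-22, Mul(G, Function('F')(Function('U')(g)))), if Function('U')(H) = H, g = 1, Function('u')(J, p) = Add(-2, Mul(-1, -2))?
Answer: -162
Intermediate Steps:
Function('u')(J, p) = 0 (Function('u')(J, p) = Add(-2, 2) = 0)
G = -28 (G = Add(7, Mul(-1, Add(0, Mul(-1, -35)))) = Add(7, Mul(-1, Add(0, 35))) = Add(7, Mul(-1, 35)) = Add(7, -35) = -28)
Function('F')(L) = Add(4, Pow(L, 2))
Add(-22, Mul(G, Function('F')(Function('U')(g)))) = Add(-22, Mul(-28, Add(4, Pow(1, 2)))) = Add(-22, Mul(-28, Add(4, 1))) = Add(-22, Mul(-28, 5)) = Add(-22, -140) = -162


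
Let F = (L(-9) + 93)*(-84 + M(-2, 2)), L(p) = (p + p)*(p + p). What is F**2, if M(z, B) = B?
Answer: 1169229636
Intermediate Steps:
L(p) = 4*p**2 (L(p) = (2*p)*(2*p) = 4*p**2)
F = -34194 (F = (4*(-9)**2 + 93)*(-84 + 2) = (4*81 + 93)*(-82) = (324 + 93)*(-82) = 417*(-82) = -34194)
F**2 = (-34194)**2 = 1169229636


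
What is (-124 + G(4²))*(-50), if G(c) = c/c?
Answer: 6150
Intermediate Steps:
G(c) = 1
(-124 + G(4²))*(-50) = (-124 + 1)*(-50) = -123*(-50) = 6150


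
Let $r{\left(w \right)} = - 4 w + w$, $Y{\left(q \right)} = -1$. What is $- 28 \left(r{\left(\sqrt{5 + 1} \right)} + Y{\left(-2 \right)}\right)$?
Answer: $28 + 84 \sqrt{6} \approx 233.76$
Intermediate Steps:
$r{\left(w \right)} = - 3 w$
$- 28 \left(r{\left(\sqrt{5 + 1} \right)} + Y{\left(-2 \right)}\right) = - 28 \left(- 3 \sqrt{5 + 1} - 1\right) = - 28 \left(- 3 \sqrt{6} - 1\right) = - 28 \left(-1 - 3 \sqrt{6}\right) = 28 + 84 \sqrt{6}$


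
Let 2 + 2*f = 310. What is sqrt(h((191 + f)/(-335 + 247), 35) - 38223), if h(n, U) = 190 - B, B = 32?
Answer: I*sqrt(38065) ≈ 195.1*I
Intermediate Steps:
f = 154 (f = -1 + (1/2)*310 = -1 + 155 = 154)
h(n, U) = 158 (h(n, U) = 190 - 1*32 = 190 - 32 = 158)
sqrt(h((191 + f)/(-335 + 247), 35) - 38223) = sqrt(158 - 38223) = sqrt(-38065) = I*sqrt(38065)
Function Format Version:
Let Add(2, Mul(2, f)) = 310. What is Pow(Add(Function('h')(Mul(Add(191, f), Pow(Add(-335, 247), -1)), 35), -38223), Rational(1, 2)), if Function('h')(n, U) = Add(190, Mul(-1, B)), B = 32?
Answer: Mul(I, Pow(38065, Rational(1, 2))) ≈ Mul(195.10, I)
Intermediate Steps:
f = 154 (f = Add(-1, Mul(Rational(1, 2), 310)) = Add(-1, 155) = 154)
Function('h')(n, U) = 158 (Function('h')(n, U) = Add(190, Mul(-1, 32)) = Add(190, -32) = 158)
Pow(Add(Function('h')(Mul(Add(191, f), Pow(Add(-335, 247), -1)), 35), -38223), Rational(1, 2)) = Pow(Add(158, -38223), Rational(1, 2)) = Pow(-38065, Rational(1, 2)) = Mul(I, Pow(38065, Rational(1, 2)))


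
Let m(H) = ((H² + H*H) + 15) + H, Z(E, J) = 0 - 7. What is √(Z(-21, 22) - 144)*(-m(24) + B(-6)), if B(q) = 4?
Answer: -1187*I*√151 ≈ -14586.0*I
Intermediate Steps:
Z(E, J) = -7
m(H) = 15 + H + 2*H² (m(H) = ((H² + H²) + 15) + H = (2*H² + 15) + H = (15 + 2*H²) + H = 15 + H + 2*H²)
√(Z(-21, 22) - 144)*(-m(24) + B(-6)) = √(-7 - 144)*(-(15 + 24 + 2*24²) + 4) = √(-151)*(-(15 + 24 + 2*576) + 4) = (I*√151)*(-(15 + 24 + 1152) + 4) = (I*√151)*(-1*1191 + 4) = (I*√151)*(-1191 + 4) = (I*√151)*(-1187) = -1187*I*√151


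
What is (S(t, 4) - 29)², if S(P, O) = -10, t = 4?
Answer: 1521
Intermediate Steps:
(S(t, 4) - 29)² = (-10 - 29)² = (-39)² = 1521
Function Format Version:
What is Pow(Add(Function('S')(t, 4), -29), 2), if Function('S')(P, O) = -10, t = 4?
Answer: 1521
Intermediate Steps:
Pow(Add(Function('S')(t, 4), -29), 2) = Pow(Add(-10, -29), 2) = Pow(-39, 2) = 1521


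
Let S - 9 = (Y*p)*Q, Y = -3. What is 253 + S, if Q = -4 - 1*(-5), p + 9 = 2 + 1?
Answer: 280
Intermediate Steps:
p = -6 (p = -9 + (2 + 1) = -9 + 3 = -6)
Q = 1 (Q = -4 + 5 = 1)
S = 27 (S = 9 - 3*(-6)*1 = 9 + 18*1 = 9 + 18 = 27)
253 + S = 253 + 27 = 280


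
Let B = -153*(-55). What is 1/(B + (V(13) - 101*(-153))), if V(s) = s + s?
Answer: 1/23894 ≈ 4.1851e-5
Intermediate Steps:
V(s) = 2*s
B = 8415
1/(B + (V(13) - 101*(-153))) = 1/(8415 + (2*13 - 101*(-153))) = 1/(8415 + (26 + 15453)) = 1/(8415 + 15479) = 1/23894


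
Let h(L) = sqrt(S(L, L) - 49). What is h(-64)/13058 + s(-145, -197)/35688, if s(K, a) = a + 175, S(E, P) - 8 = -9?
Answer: -11/17844 + 5*I*sqrt(2)/13058 ≈ -0.00061645 + 0.00054151*I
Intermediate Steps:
S(E, P) = -1 (S(E, P) = 8 - 9 = -1)
s(K, a) = 175 + a
h(L) = 5*I*sqrt(2) (h(L) = sqrt(-1 - 49) = sqrt(-50) = 5*I*sqrt(2))
h(-64)/13058 + s(-145, -197)/35688 = (5*I*sqrt(2))/13058 + (175 - 197)/35688 = (5*I*sqrt(2))*(1/13058) - 22*1/35688 = 5*I*sqrt(2)/13058 - 11/17844 = -11/17844 + 5*I*sqrt(2)/13058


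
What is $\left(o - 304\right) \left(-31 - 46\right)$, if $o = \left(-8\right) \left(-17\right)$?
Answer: $12936$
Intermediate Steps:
$o = 136$
$\left(o - 304\right) \left(-31 - 46\right) = \left(136 - 304\right) \left(-31 - 46\right) = \left(-168\right) \left(-77\right) = 12936$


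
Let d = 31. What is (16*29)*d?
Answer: 14384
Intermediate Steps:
(16*29)*d = (16*29)*31 = 464*31 = 14384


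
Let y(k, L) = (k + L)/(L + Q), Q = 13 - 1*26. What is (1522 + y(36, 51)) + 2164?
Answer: 140155/38 ≈ 3688.3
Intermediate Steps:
Q = -13 (Q = 13 - 26 = -13)
y(k, L) = (L + k)/(-13 + L) (y(k, L) = (k + L)/(L - 13) = (L + k)/(-13 + L))
(1522 + y(36, 51)) + 2164 = (1522 + (51 + 36)/(-13 + 51)) + 2164 = (1522 + 87/38) + 2164 = 57923/38 + 2164 = 140155/38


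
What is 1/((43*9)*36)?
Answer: 1/13932 ≈ 7.1777e-5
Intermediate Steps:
1/((43*9)*36) = 1/(387*36) = 1/13932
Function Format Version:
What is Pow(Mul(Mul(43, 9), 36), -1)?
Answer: Rational(1, 13932) ≈ 7.1777e-5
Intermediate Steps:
Pow(Mul(Mul(43, 9), 36), -1) = Pow(Mul(387, 36), -1) = Pow(13932, -1) = Rational(1, 13932)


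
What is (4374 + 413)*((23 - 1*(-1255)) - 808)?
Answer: 2249890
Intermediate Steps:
(4374 + 413)*((23 - 1*(-1255)) - 808) = 4787*((23 + 1255) - 808) = 4787*(1278 - 808) = 4787*470 = 2249890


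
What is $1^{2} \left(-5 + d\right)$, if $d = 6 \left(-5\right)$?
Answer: $-35$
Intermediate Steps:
$d = -30$
$1^{2} \left(-5 + d\right) = 1^{2} \left(-5 - 30\right) = 1 \left(-35\right) = -35$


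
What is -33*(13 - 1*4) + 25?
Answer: -272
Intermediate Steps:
-33*(13 - 1*4) + 25 = -33*(13 - 4) + 25 = -33*9 + 25 = -297 + 25 = -272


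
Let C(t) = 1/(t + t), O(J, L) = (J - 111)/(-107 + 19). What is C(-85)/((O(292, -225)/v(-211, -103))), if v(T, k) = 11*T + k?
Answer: -106656/15385 ≈ -6.9325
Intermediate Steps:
O(J, L) = 111/88 - J/88 (O(J, L) = (-111 + J)/(-88) = (-111 + J)*(-1/88) = 111/88 - J/88)
C(t) = 1/(2*t)
v(T, k) = k + 11*T
C(-85)/((O(292, -225)/v(-211, -103))) = ((½)/(-85))/(((111/88 - 1/88*292)/(-103 + 11*(-211)))) = ((½)*(-1/85))/(((111/88 - 73/22)/(-103 - 2321))) = -1/(170*((-181/88/(-2424)))) = -1/(170*((-181/88*(-1/2424)))) = -1/(170*181/213312) = -1/170*213312/181 = -106656/15385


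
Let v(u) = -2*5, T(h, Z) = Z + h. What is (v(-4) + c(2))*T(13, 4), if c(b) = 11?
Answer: 17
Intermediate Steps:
v(u) = -10
(v(-4) + c(2))*T(13, 4) = (-10 + 11)*(4 + 13) = 1*17 = 17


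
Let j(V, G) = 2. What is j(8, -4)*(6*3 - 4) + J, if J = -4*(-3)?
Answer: 40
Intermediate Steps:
J = 12
j(8, -4)*(6*3 - 4) + J = 2*(6*3 - 4) + 12 = 2*(18 - 4) + 12 = 2*14 + 12 = 28 + 12 = 40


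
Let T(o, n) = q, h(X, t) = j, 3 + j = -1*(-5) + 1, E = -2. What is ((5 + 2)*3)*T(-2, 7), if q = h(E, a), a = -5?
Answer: 63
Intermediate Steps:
j = 3 (j = -3 + (-1*(-5) + 1) = -3 + (5 + 1) = -3 + 6 = 3)
h(X, t) = 3
q = 3
T(o, n) = 3
((5 + 2)*3)*T(-2, 7) = ((5 + 2)*3)*3 = (7*3)*3 = 21*3 = 63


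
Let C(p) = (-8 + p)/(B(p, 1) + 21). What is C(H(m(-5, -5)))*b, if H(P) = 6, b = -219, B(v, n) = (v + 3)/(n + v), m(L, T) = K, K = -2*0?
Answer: 511/26 ≈ 19.654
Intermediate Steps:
K = 0
m(L, T) = 0
B(v, n) = (3 + v)/(n + v)
C(p) = (-8 + p)/(21 + (3 + p)/(1 + p)) (C(p) = (-8 + p)/((3 + p)/(1 + p) + 21) = (-8 + p)/(21 + (3 + p)/(1 + p)))
C(H(m(-5, -5)))*b = ((1 + 6)*(-8 + 6)/(2*(12 + 11*6)))*(-219) = ((1/2)*7*(-2)/(12 + 66))*(-219) = ((1/2)*7*(-2)/78)*(-219) = ((1/2)*(1/78)*7*(-2))*(-219) = -7/78*(-219) = 511/26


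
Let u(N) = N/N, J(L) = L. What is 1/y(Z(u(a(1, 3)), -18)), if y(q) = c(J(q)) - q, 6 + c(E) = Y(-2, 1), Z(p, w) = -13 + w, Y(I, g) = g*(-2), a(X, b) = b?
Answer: 1/23 ≈ 0.043478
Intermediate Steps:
Y(I, g) = -2*g
u(N) = 1
c(E) = -8 (c(E) = -6 - 2*1 = -6 - 2 = -8)
y(q) = -8 - q
1/y(Z(u(a(1, 3)), -18)) = 1/(-8 - (-13 - 18)) = 1/(-8 - 1*(-31)) = 1/(-8 + 31) = 1/23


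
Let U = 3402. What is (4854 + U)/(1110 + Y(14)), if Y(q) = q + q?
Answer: 4128/569 ≈ 7.2548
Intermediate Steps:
Y(q) = 2*q
(4854 + U)/(1110 + Y(14)) = (4854 + 3402)/(1110 + 2*14) = 8256/(1110 + 28) = 8256/1138 = 8256*(1/1138) = 4128/569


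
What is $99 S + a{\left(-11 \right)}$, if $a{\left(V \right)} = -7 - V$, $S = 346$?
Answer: $34258$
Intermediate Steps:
$99 S + a{\left(-11 \right)} = 99 \cdot 346 - -4 = 34254 + \left(-7 + 11\right) = 34254 + 4 = 34258$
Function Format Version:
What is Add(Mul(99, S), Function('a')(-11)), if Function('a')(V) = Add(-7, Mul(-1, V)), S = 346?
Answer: 34258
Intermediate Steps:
Add(Mul(99, S), Function('a')(-11)) = Add(Mul(99, 346), Add(-7, Mul(-1, -11))) = Add(34254, Add(-7, 11)) = Add(34254, 4) = 34258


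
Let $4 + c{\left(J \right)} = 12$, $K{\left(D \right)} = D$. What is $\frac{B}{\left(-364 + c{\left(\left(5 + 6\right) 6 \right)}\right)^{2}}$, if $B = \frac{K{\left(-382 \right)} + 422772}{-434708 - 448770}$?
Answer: $- \frac{211195}{55984233904} \approx -3.7724 \cdot 10^{-6}$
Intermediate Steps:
$c{\left(J \right)} = 8$ ($c{\left(J \right)} = -4 + 12 = 8$)
$B = - \frac{211195}{441739}$ ($B = \frac{-382 + 422772}{-434708 - 448770} = \frac{422390}{-883478} = 422390 \left(- \frac{1}{883478}\right) = - \frac{211195}{441739} \approx -0.4781$)
$\frac{B}{\left(-364 + c{\left(\left(5 + 6\right) 6 \right)}\right)^{2}} = - \frac{211195}{441739 \left(-364 + 8\right)^{2}} = - \frac{211195}{441739 \left(-356\right)^{2}} = - \frac{211195}{441739 \cdot 126736} = \left(- \frac{211195}{441739}\right) \frac{1}{126736} = - \frac{211195}{55984233904}$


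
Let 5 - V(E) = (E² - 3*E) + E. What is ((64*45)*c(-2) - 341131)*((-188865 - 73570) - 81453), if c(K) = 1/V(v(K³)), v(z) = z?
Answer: 586620313136/5 ≈ 1.1732e+11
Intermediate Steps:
V(E) = 5 - E² + 2*E (V(E) = 5 - ((E² - 3*E) + E) = 5 - (E² - 2*E) = 5 + (-E² + 2*E) = 5 - E² + 2*E)
c(K) = 1/(5 - K⁶ + 2*K³) (c(K) = 1/(5 - (K³)² + 2*K³) = 1/(5 - K⁶ + 2*K³))
((64*45)*c(-2) - 341131)*((-188865 - 73570) - 81453) = ((64*45)/(5 - 1*(-2)⁶ + 2*(-2)³) - 341131)*((-188865 - 73570) - 81453) = (2880/(5 - 1*64 + 2*(-8)) - 341131)*(-262435 - 81453) = (2880/(5 - 64 - 16) - 341131)*(-343888) = (2880/(-75) - 341131)*(-343888) = (2880*(-1/75) - 341131)*(-343888) = (-192/5 - 341131)*(-343888) = -1705847/5*(-343888) = 586620313136/5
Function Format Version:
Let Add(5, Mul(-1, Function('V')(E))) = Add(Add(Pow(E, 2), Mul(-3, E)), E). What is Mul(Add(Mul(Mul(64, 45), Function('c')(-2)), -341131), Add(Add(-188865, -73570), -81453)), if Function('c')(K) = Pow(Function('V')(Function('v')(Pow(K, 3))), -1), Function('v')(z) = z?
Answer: Rational(586620313136, 5) ≈ 1.1732e+11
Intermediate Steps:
Function('V')(E) = Add(5, Mul(-1, Pow(E, 2)), Mul(2, E)) (Function('V')(E) = Add(5, Mul(-1, Add(Add(Pow(E, 2), Mul(-3, E)), E))) = Add(5, Mul(-1, Add(Pow(E, 2), Mul(-2, E)))) = Add(5, Add(Mul(-1, Pow(E, 2)), Mul(2, E))) = Add(5, Mul(-1, Pow(E, 2)), Mul(2, E)))
Function('c')(K) = Pow(Add(5, Mul(-1, Pow(K, 6)), Mul(2, Pow(K, 3))), -1) (Function('c')(K) = Pow(Add(5, Mul(-1, Pow(Pow(K, 3), 2)), Mul(2, Pow(K, 3))), -1) = Pow(Add(5, Mul(-1, Pow(K, 6)), Mul(2, Pow(K, 3))), -1))
Mul(Add(Mul(Mul(64, 45), Function('c')(-2)), -341131), Add(Add(-188865, -73570), -81453)) = Mul(Add(Mul(Mul(64, 45), Pow(Add(5, Mul(-1, Pow(-2, 6)), Mul(2, Pow(-2, 3))), -1)), -341131), Add(Add(-188865, -73570), -81453)) = Mul(Add(Mul(2880, Pow(Add(5, Mul(-1, 64), Mul(2, -8)), -1)), -341131), Add(-262435, -81453)) = Mul(Add(Mul(2880, Pow(Add(5, -64, -16), -1)), -341131), -343888) = Mul(Add(Mul(2880, Pow(-75, -1)), -341131), -343888) = Mul(Add(Mul(2880, Rational(-1, 75)), -341131), -343888) = Mul(Add(Rational(-192, 5), -341131), -343888) = Mul(Rational(-1705847, 5), -343888) = Rational(586620313136, 5)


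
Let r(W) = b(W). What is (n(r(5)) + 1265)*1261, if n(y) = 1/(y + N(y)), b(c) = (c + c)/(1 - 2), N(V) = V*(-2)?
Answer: 15952911/10 ≈ 1.5953e+6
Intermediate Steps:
N(V) = -2*V
b(c) = -2*c (b(c) = (2*c)/(-1) = (2*c)*(-1) = -2*c)
r(W) = -2*W
n(y) = -1/y (n(y) = 1/(y - 2*y) = 1/(-y) = -1/y)
(n(r(5)) + 1265)*1261 = (-1/((-2*5)) + 1265)*1261 = (-1/(-10) + 1265)*1261 = (-1*(-⅒) + 1265)*1261 = (⅒ + 1265)*1261 = (12651/10)*1261 = 15952911/10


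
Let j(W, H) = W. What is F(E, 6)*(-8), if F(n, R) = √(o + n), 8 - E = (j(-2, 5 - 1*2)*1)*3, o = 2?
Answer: -32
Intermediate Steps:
E = 14 (E = 8 - (-2*1)*3 = 8 - (-2)*3 = 8 - 1*(-6) = 8 + 6 = 14)
F(n, R) = √(2 + n)
F(E, 6)*(-8) = √(2 + 14)*(-8) = √16*(-8) = 4*(-8) = -32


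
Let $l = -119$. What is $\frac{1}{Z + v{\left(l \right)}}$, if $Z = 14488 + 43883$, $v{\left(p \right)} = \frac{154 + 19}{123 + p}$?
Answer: $\frac{4}{233657} \approx 1.7119 \cdot 10^{-5}$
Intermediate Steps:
$v{\left(p \right)} = \frac{173}{123 + p}$
$Z = 58371$
$\frac{1}{Z + v{\left(l \right)}} = \frac{1}{58371 + \frac{173}{123 - 119}} = \frac{1}{58371 + \frac{173}{4}} = \frac{1}{\frac{233657}{4}} = \frac{4}{233657}$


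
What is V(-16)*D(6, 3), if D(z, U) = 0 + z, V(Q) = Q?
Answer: -96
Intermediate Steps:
D(z, U) = z
V(-16)*D(6, 3) = -16*6 = -96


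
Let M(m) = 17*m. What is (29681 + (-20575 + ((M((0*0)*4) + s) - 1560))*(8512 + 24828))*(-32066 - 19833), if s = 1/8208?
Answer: 78589404573557647/2052 ≈ 3.8299e+13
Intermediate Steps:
s = 1/8208 ≈ 0.00012183
(29681 + (-20575 + ((M((0*0)*4) + s) - 1560))*(8512 + 24828))*(-32066 - 19833) = (29681 + (-20575 + ((17*((0*0)*4) + 1/8208) - 1560))*(8512 + 24828))*(-32066 - 19833) = (29681 + (-20575 + ((17*(0*4) + 1/8208) - 1560))*33340)*(-51899) = (29681 + (-20575 + ((17*0 + 1/8208) - 1560))*33340)*(-51899) = (29681 + (-20575 + ((0 + 1/8208) - 1560))*33340)*(-51899) = (29681 + (-20575 + (1/8208 - 1560))*33340)*(-51899) = (29681 + (-20575 - 12804479/8208)*33340)*(-51899) = (29681 - 181684079/8208*33340)*(-51899) = (29681 - 1514336798465/2052)*(-51899) = -1514275893053/2052*(-51899) = 78589404573557647/2052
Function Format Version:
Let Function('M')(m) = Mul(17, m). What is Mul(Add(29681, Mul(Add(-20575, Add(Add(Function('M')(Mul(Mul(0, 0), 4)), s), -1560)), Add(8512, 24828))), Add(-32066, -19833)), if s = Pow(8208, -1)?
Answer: Rational(78589404573557647, 2052) ≈ 3.8299e+13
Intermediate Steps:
s = Rational(1, 8208) ≈ 0.00012183
Mul(Add(29681, Mul(Add(-20575, Add(Add(Function('M')(Mul(Mul(0, 0), 4)), s), -1560)), Add(8512, 24828))), Add(-32066, -19833)) = Mul(Add(29681, Mul(Add(-20575, Add(Add(Mul(17, Mul(Mul(0, 0), 4)), Rational(1, 8208)), -1560)), Add(8512, 24828))), Add(-32066, -19833)) = Mul(Add(29681, Mul(Add(-20575, Add(Add(Mul(17, Mul(0, 4)), Rational(1, 8208)), -1560)), 33340)), -51899) = Mul(Add(29681, Mul(Add(-20575, Add(Add(Mul(17, 0), Rational(1, 8208)), -1560)), 33340)), -51899) = Mul(Add(29681, Mul(Add(-20575, Add(Add(0, Rational(1, 8208)), -1560)), 33340)), -51899) = Mul(Add(29681, Mul(Add(-20575, Add(Rational(1, 8208), -1560)), 33340)), -51899) = Mul(Add(29681, Mul(Add(-20575, Rational(-12804479, 8208)), 33340)), -51899) = Mul(Add(29681, Mul(Rational(-181684079, 8208), 33340)), -51899) = Mul(Add(29681, Rational(-1514336798465, 2052)), -51899) = Mul(Rational(-1514275893053, 2052), -51899) = Rational(78589404573557647, 2052)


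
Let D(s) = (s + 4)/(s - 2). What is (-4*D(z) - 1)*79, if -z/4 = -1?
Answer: -1343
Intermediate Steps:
z = 4 (z = -4*(-1) = 4)
D(s) = (4 + s)/(-2 + s)
(-4*D(z) - 1)*79 = (-4*(4 + 4)/(-2 + 4) - 1)*79 = (-4*8/2 - 1)*79 = (-2*8 - 1)*79 = (-4*4 - 1)*79 = (-16 - 1)*79 = -17*79 = -1343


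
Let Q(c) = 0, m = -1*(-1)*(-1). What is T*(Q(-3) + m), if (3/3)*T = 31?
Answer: -31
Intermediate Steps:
m = -1 (m = 1*(-1) = -1)
T = 31
T*(Q(-3) + m) = 31*(0 - 1) = 31*(-1) = -31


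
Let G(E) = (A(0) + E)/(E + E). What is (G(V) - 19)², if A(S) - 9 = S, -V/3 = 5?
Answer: 8836/25 ≈ 353.44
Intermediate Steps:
V = -15 (V = -3*5 = -15)
A(S) = 9 + S
G(E) = (9 + E)/(2*E) (G(E) = ((9 + 0) + E)/(E + E) = (9 + E)/((2*E)) = (9 + E)*(1/(2*E)) = (9 + E)/(2*E))
(G(V) - 19)² = ((½)*(9 - 15)/(-15) - 19)² = ((½)*(-1/15)*(-6) - 19)² = (⅕ - 19)² = (-94/5)² = 8836/25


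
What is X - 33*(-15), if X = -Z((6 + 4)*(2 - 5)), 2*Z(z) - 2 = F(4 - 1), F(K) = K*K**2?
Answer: 961/2 ≈ 480.50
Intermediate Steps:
F(K) = K**3
Z(z) = 29/2 (Z(z) = 1 + (4 - 1)**3/2 = 1 + (1/2)*3**3 = 1 + (1/2)*27 = 1 + 27/2 = 29/2)
X = -29/2 (X = -1*29/2 = -29/2 ≈ -14.500)
X - 33*(-15) = -29/2 - 33*(-15) = -29/2 + 495 = 961/2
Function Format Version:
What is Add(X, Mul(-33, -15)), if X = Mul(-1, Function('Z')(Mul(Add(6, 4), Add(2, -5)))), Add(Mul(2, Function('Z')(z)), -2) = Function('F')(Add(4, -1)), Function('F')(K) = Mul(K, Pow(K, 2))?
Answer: Rational(961, 2) ≈ 480.50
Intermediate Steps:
Function('F')(K) = Pow(K, 3)
Function('Z')(z) = Rational(29, 2) (Function('Z')(z) = Add(1, Mul(Rational(1, 2), Pow(Add(4, -1), 3))) = Add(1, Mul(Rational(1, 2), Pow(3, 3))) = Add(1, Mul(Rational(1, 2), 27)) = Add(1, Rational(27, 2)) = Rational(29, 2))
X = Rational(-29, 2) (X = Mul(-1, Rational(29, 2)) = Rational(-29, 2) ≈ -14.500)
Add(X, Mul(-33, -15)) = Add(Rational(-29, 2), Mul(-33, -15)) = Add(Rational(-29, 2), 495) = Rational(961, 2)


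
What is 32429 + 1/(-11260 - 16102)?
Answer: 887322297/27362 ≈ 32429.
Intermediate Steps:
32429 + 1/(-11260 - 16102) = 32429 + 1/(-27362) = 32429 - 1/27362 = 887322297/27362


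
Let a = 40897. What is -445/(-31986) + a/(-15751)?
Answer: -1301122247/503811486 ≈ -2.5826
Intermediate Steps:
-445/(-31986) + a/(-15751) = -445/(-31986) + 40897/(-15751) = -445*(-1/31986) + 40897*(-1/15751) = 445/31986 - 40897/15751 = -1301122247/503811486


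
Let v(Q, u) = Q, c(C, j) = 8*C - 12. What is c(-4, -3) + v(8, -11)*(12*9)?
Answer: 820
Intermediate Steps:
c(C, j) = -12 + 8*C
c(-4, -3) + v(8, -11)*(12*9) = (-12 + 8*(-4)) + 8*(12*9) = (-12 - 32) + 8*108 = -44 + 864 = 820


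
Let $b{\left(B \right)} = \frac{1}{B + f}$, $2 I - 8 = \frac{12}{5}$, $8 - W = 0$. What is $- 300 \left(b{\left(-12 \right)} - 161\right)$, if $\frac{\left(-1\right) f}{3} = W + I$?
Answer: $\frac{2077150}{43} \approx 48306.0$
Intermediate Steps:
$W = 8$ ($W = 8 - 0 = 8 + 0 = 8$)
$I = \frac{26}{5}$ ($I = 4 + \frac{12 \cdot \frac{1}{5}}{2} = 4 + \frac{1}{2} \cdot \frac{12}{5} = 4 + \frac{6}{5} = \frac{26}{5} \approx 5.2$)
$f = - \frac{198}{5}$ ($f = - 3 \left(8 + \frac{26}{5}\right) = \left(-3\right) \frac{66}{5} = - \frac{198}{5} \approx -39.6$)
$b{\left(B \right)} = \frac{1}{- \frac{198}{5} + B}$ ($b{\left(B \right)} = \frac{1}{B - \frac{198}{5}} = \frac{1}{- \frac{198}{5} + B}$)
$- 300 \left(b{\left(-12 \right)} - 161\right) = - 300 \left(\frac{5}{-198 + 5 \left(-12\right)} - 161\right) = - 300 \left(\frac{5}{-198 - 60} - 161\right) = - 300 \left(\frac{5}{-258} - 161\right) = - 300 \left(5 \left(- \frac{1}{258}\right) - 161\right) = - 300 \left(- \frac{5}{258} - 161\right) = \left(-300\right) \left(- \frac{41543}{258}\right) = \frac{2077150}{43}$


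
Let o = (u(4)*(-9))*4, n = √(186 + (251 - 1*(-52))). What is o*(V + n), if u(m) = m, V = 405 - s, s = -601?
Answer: -144864 - 144*√489 ≈ -1.4805e+5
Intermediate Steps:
n = √489 (n = √(186 + (251 + 52)) = √(186 + 303) = √489 ≈ 22.113)
V = 1006 (V = 405 - 1*(-601) = 405 + 601 = 1006)
o = -144 (o = (4*(-9))*4 = -36*4 = -144)
o*(V + n) = -144*(1006 + √489) = -144864 - 144*√489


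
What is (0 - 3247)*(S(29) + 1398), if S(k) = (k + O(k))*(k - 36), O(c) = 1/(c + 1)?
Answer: -116382221/30 ≈ -3.8794e+6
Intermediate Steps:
O(c) = 1/(1 + c)
S(k) = (-36 + k)*(k + 1/(1 + k)) (S(k) = (k + 1/(1 + k))*(k - 36) = (k + 1/(1 + k))*(-36 + k) = (-36 + k)*(k + 1/(1 + k)))
(0 - 3247)*(S(29) + 1398) = (0 - 3247)*((-36 + 29 + 29*(1 + 29)*(-36 + 29))/(1 + 29) + 1398) = -3247*((-36 + 29 + 29*30*(-7))/30 + 1398) = -3247*((-36 + 29 - 6090)/30 + 1398) = -3247*((1/30)*(-6097) + 1398) = -3247*(-6097/30 + 1398) = -3247*35843/30 = -116382221/30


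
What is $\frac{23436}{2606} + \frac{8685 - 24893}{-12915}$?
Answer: $\frac{172456994}{16828245} \approx 10.248$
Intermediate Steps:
$\frac{23436}{2606} + \frac{8685 - 24893}{-12915} = 23436 \cdot \frac{1}{2606} + \left(8685 - 24893\right) \left(- \frac{1}{12915}\right) = \frac{11718}{1303} - - \frac{16208}{12915} = \frac{11718}{1303} + \frac{16208}{12915} = \frac{172456994}{16828245}$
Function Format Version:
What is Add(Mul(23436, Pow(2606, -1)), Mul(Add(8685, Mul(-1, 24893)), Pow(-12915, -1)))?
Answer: Rational(172456994, 16828245) ≈ 10.248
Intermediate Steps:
Add(Mul(23436, Pow(2606, -1)), Mul(Add(8685, Mul(-1, 24893)), Pow(-12915, -1))) = Add(Mul(23436, Rational(1, 2606)), Mul(Add(8685, -24893), Rational(-1, 12915))) = Add(Rational(11718, 1303), Mul(-16208, Rational(-1, 12915))) = Add(Rational(11718, 1303), Rational(16208, 12915)) = Rational(172456994, 16828245)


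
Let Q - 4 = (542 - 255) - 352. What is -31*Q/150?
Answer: 1891/150 ≈ 12.607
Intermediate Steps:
Q = -61 (Q = 4 + ((542 - 255) - 352) = 4 + (287 - 352) = 4 - 65 = -61)
-31*Q/150 = -(-1891)/150 = -31*(-61/150) = 1891/150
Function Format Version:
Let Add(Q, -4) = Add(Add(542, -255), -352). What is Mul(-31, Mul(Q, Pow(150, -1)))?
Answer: Rational(1891, 150) ≈ 12.607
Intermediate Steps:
Q = -61 (Q = Add(4, Add(Add(542, -255), -352)) = Add(4, Add(287, -352)) = Add(4, -65) = -61)
Mul(-31, Mul(Q, Pow(150, -1))) = Mul(-31, Mul(-61, Pow(150, -1))) = Mul(-31, Mul(-61, Rational(1, 150))) = Mul(-31, Rational(-61, 150)) = Rational(1891, 150)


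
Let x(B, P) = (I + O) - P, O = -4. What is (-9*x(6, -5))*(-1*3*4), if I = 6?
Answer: 756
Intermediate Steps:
x(B, P) = 2 - P (x(B, P) = (6 - 4) - P = 2 - P)
(-9*x(6, -5))*(-1*3*4) = (-9*(2 - 1*(-5)))*(-1*3*4) = (-9*(2 + 5))*(-3*4) = -9*7*(-12) = -63*(-12) = 756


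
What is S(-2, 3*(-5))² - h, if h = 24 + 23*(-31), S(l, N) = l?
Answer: 693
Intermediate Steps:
h = -689 (h = 24 - 713 = -689)
S(-2, 3*(-5))² - h = (-2)² - 1*(-689) = 4 + 689 = 693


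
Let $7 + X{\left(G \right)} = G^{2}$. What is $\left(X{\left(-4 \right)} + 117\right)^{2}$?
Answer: $15876$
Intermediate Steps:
$X{\left(G \right)} = -7 + G^{2}$
$\left(X{\left(-4 \right)} + 117\right)^{2} = \left(\left(-7 + \left(-4\right)^{2}\right) + 117\right)^{2} = \left(\left(-7 + 16\right) + 117\right)^{2} = \left(9 + 117\right)^{2} = 126^{2} = 15876$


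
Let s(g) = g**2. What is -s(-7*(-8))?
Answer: -3136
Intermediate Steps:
-s(-7*(-8)) = -(-7*(-8))**2 = -1*56**2 = -1*3136 = -3136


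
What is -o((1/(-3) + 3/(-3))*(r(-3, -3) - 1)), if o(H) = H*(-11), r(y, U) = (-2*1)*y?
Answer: -220/3 ≈ -73.333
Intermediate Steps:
r(y, U) = -2*y
o(H) = -11*H
-o((1/(-3) + 3/(-3))*(r(-3, -3) - 1)) = -(-11)*(1/(-3) + 3/(-3))*(-2*(-3) - 1) = -(-11)*(1*(-⅓) + 3*(-⅓))*(6 - 1) = -(-11)*(-⅓ - 1)*5 = -(-11)*(-4/3*5) = -(-11)*(-20)/3 = -1*220/3 = -220/3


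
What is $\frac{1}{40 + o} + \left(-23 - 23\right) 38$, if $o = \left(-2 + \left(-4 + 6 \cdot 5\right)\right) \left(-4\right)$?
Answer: $- \frac{97889}{56} \approx -1748.0$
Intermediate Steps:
$o = -96$ ($o = \left(-2 + \left(-4 + 30\right)\right) \left(-4\right) = \left(-2 + 26\right) \left(-4\right) = 24 \left(-4\right) = -96$)
$\frac{1}{40 + o} + \left(-23 - 23\right) 38 = \frac{1}{40 - 96} + \left(-23 - 23\right) 38 = \frac{1}{-56} + \left(-23 - 23\right) 38 = - \frac{1}{56} - 1748 = - \frac{97889}{56}$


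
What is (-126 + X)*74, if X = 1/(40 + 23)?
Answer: -587338/63 ≈ -9322.8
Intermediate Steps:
X = 1/63 ≈ 0.015873
(-126 + X)*74 = (-126 + 1/63)*74 = -7937/63*74 = -587338/63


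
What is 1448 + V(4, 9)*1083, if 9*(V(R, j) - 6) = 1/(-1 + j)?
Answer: 191065/24 ≈ 7961.0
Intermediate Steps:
V(R, j) = 6 + 1/(9*(-1 + j))
1448 + V(4, 9)*1083 = 1448 + ((-53 + 54*9)/(9*(-1 + 9)))*1083 = 1448 + ((⅑)*(-53 + 486)/8)*1083 = 1448 + ((⅑)*(⅛)*433)*1083 = 1448 + (433/72)*1083 = 1448 + 156313/24 = 191065/24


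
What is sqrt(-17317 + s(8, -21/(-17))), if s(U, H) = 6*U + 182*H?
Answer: I*sqrt(4925767)/17 ≈ 130.55*I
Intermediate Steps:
sqrt(-17317 + s(8, -21/(-17))) = sqrt(-17317 + (6*8 + 182*(-21/(-17)))) = sqrt(-17317 + (48 + 182*(-21*(-1/17)))) = sqrt(-17317 + (48 + 182*(21/17))) = sqrt(-17317 + (48 + 3822/17)) = sqrt(-17317 + 4638/17) = sqrt(-289751/17) = I*sqrt(4925767)/17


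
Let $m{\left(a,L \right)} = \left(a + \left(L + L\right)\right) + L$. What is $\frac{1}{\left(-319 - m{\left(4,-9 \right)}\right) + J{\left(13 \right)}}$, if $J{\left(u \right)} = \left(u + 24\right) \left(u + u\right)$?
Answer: $\frac{1}{666} \approx 0.0015015$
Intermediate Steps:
$m{\left(a,L \right)} = a + 3 L$ ($m{\left(a,L \right)} = \left(a + 2 L\right) + L = a + 3 L$)
$J{\left(u \right)} = 2 u \left(24 + u\right)$ ($J{\left(u \right)} = \left(24 + u\right) 2 u = 2 u \left(24 + u\right)$)
$\frac{1}{\left(-319 - m{\left(4,-9 \right)}\right) + J{\left(13 \right)}} = \frac{1}{\left(-319 - \left(4 + 3 \left(-9\right)\right)\right) + 2 \cdot 13 \left(24 + 13\right)} = \frac{1}{\left(-319 - \left(4 - 27\right)\right) + 2 \cdot 13 \cdot 37} = \frac{1}{\left(-319 - -23\right) + 962} = \frac{1}{\left(-319 + 23\right) + 962} = \frac{1}{-296 + 962} = \frac{1}{666}$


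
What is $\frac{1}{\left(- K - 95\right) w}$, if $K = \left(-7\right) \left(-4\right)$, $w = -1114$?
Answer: $\frac{1}{137022} \approx 7.2981 \cdot 10^{-6}$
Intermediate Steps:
$K = 28$
$\frac{1}{\left(- K - 95\right) w} = \frac{1}{\left(\left(-1\right) 28 - 95\right) \left(-1114\right)} = \frac{1}{\left(-28 - 95\right) \left(-1114\right)} = \frac{1}{\left(-123\right) \left(-1114\right)} = \frac{1}{137022}$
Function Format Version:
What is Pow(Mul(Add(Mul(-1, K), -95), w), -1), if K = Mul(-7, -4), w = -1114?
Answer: Rational(1, 137022) ≈ 7.2981e-6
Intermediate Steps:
K = 28
Pow(Mul(Add(Mul(-1, K), -95), w), -1) = Pow(Mul(Add(Mul(-1, 28), -95), -1114), -1) = Pow(Mul(Add(-28, -95), -1114), -1) = Pow(Mul(-123, -1114), -1) = Pow(137022, -1) = Rational(1, 137022)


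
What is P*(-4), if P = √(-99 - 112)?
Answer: -4*I*√211 ≈ -58.103*I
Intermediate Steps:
P = I*√211 (P = √(-211) = I*√211 ≈ 14.526*I)
P*(-4) = (I*√211)*(-4) = -4*I*√211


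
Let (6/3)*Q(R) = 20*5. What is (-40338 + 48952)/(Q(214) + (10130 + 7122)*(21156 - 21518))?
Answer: -4307/3122587 ≈ -0.0013793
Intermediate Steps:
Q(R) = 50 (Q(R) = (20*5)/2 = (1/2)*100 = 50)
(-40338 + 48952)/(Q(214) + (10130 + 7122)*(21156 - 21518)) = (-40338 + 48952)/(50 + (10130 + 7122)*(21156 - 21518)) = 8614/(50 + 17252*(-362)) = 8614/(50 - 6245224) = 8614/(-6245174) = 8614*(-1/6245174) = -4307/3122587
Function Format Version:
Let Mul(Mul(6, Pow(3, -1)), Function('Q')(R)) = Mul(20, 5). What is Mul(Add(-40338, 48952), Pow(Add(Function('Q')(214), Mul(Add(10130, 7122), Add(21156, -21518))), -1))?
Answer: Rational(-4307, 3122587) ≈ -0.0013793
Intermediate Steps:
Function('Q')(R) = 50 (Function('Q')(R) = Mul(Rational(1, 2), Mul(20, 5)) = Mul(Rational(1, 2), 100) = 50)
Mul(Add(-40338, 48952), Pow(Add(Function('Q')(214), Mul(Add(10130, 7122), Add(21156, -21518))), -1)) = Mul(Add(-40338, 48952), Pow(Add(50, Mul(Add(10130, 7122), Add(21156, -21518))), -1)) = Mul(8614, Pow(Add(50, Mul(17252, -362)), -1)) = Mul(8614, Pow(Add(50, -6245224), -1)) = Mul(8614, Pow(-6245174, -1)) = Mul(8614, Rational(-1, 6245174)) = Rational(-4307, 3122587)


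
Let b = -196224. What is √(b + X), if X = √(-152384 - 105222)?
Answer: √(-196224 + I*√257606) ≈ 0.5729 + 442.97*I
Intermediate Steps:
X = I*√257606 (X = √(-257606) = I*√257606 ≈ 507.55*I)
√(b + X) = √(-196224 + I*√257606)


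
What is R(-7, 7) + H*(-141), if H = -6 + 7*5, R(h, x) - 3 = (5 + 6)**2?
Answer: -3965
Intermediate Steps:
R(h, x) = 124 (R(h, x) = 3 + (5 + 6)**2 = 3 + 11**2 = 3 + 121 = 124)
H = 29 (H = -6 + 35 = 29)
R(-7, 7) + H*(-141) = 124 + 29*(-141) = 124 - 4089 = -3965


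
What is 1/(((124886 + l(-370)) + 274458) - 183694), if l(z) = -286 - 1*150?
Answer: 1/215214 ≈ 4.6465e-6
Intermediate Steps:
l(z) = -436 (l(z) = -286 - 150 = -436)
1/(((124886 + l(-370)) + 274458) - 183694) = 1/(((124886 - 436) + 274458) - 183694) = 1/((124450 + 274458) - 183694) = 1/(398908 - 183694) = 1/215214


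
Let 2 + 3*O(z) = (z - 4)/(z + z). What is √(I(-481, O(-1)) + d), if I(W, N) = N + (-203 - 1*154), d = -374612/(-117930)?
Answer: I*√4918476201990/117930 ≈ 18.806*I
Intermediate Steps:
O(z) = -⅔ + (-4 + z)/(6*z) (O(z) = -⅔ + ((z - 4)/(z + z))/3 = -⅔ + ((-4 + z)/((2*z)))/3 = -⅔ + ((-4 + z)*(1/(2*z)))/3 = -⅔ + ((-4 + z)/(2*z))/3 = -⅔ + (-4 + z)/(6*z))
d = 187306/58965 (d = -374612*(-1/117930) = 187306/58965 ≈ 3.1766)
I(W, N) = -357 + N (I(W, N) = N + (-203 - 154) = N - 357 = -357 + N)
√(I(-481, O(-1)) + d) = √((-357 + (⅙)*(-4 - 3*(-1))/(-1)) + 187306/58965) = √((-357 + (⅙)*(-1)*(-4 + 3)) + 187306/58965) = √((-357 + (⅙)*(-1)*(-1)) + 187306/58965) = √((-357 + ⅙) + 187306/58965) = √(-2141/6 + 187306/58965) = √(-41706743/117930) = I*√4918476201990/117930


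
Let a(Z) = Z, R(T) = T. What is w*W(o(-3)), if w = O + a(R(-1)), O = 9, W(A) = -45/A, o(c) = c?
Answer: 120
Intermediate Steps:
w = 8 (w = 9 - 1 = 8)
w*W(o(-3)) = 8*(-45/(-3)) = 8*(-45*(-⅓)) = 8*15 = 120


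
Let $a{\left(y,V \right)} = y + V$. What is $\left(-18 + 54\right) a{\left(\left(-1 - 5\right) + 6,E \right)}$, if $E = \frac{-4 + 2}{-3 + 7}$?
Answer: $-18$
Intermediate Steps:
$E = - \frac{1}{2}$ ($E = - \frac{2}{4} = \left(-2\right) \frac{1}{4} = - \frac{1}{2} \approx -0.5$)
$a{\left(y,V \right)} = V + y$
$\left(-18 + 54\right) a{\left(\left(-1 - 5\right) + 6,E \right)} = \left(-18 + 54\right) \left(- \frac{1}{2} + \left(\left(-1 - 5\right) + 6\right)\right) = 36 \left(- \frac{1}{2} + \left(-6 + 6\right)\right) = 36 \left(- \frac{1}{2} + 0\right) = 36 \left(- \frac{1}{2}\right) = -18$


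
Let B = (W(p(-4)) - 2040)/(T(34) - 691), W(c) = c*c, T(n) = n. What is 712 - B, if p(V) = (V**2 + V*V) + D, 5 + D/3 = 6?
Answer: 466969/657 ≈ 710.76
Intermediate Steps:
D = 3 (D = -15 + 3*6 = -15 + 18 = 3)
p(V) = 3 + 2*V**2 (p(V) = (V**2 + V*V) + 3 = (V**2 + V**2) + 3 = 2*V**2 + 3 = 3 + 2*V**2)
W(c) = c**2
B = 815/657 (B = ((3 + 2*(-4)**2)**2 - 2040)/(34 - 691) = ((3 + 2*16)**2 - 2040)/(-657) = ((3 + 32)**2 - 2040)*(-1/657) = (35**2 - 2040)*(-1/657) = (1225 - 2040)*(-1/657) = -815*(-1/657) = 815/657 ≈ 1.2405)
712 - B = 712 - 1*815/657 = 712 - 815/657 = 466969/657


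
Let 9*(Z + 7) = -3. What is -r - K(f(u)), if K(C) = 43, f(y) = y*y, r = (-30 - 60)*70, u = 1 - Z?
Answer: 6257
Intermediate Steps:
Z = -22/3 (Z = -7 + (1/9)*(-3) = -7 - 1/3 = -22/3 ≈ -7.3333)
u = 25/3 (u = 1 - 1*(-22/3) = 1 + 22/3 = 25/3 ≈ 8.3333)
r = -6300 (r = -90*70 = -6300)
f(y) = y**2
-r - K(f(u)) = -1*(-6300) - 1*43 = 6300 - 43 = 6257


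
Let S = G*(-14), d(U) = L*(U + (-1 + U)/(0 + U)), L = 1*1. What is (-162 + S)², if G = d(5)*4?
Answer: 5924356/25 ≈ 2.3697e+5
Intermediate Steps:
L = 1
d(U) = U + (-1 + U)/U (d(U) = 1*(U + (-1 + U)/(0 + U)) = 1*(U + (-1 + U)/U) = U + (-1 + U)/U)
G = 116/5 (G = (1 + 5 - 1/5)*4 = (1 + 5 - 1*⅕)*4 = (1 + 5 - ⅕)*4 = (29/5)*4 = 116/5 ≈ 23.200)
S = -1624/5 (S = (116/5)*(-14) = -1624/5 ≈ -324.80)
(-162 + S)² = (-162 - 1624/5)² = (-2434/5)² = 5924356/25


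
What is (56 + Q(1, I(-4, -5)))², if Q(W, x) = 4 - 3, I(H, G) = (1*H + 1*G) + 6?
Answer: 3249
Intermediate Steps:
I(H, G) = 6 + G + H (I(H, G) = (H + G) + 6 = (G + H) + 6 = 6 + G + H)
Q(W, x) = 1
(56 + Q(1, I(-4, -5)))² = (56 + 1)² = 57² = 3249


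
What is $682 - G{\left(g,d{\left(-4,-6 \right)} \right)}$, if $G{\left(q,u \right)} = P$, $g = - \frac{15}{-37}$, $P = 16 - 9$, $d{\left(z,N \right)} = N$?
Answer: $675$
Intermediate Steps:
$P = 7$
$g = \frac{15}{37}$ ($g = \left(-15\right) \left(- \frac{1}{37}\right) = \frac{15}{37} \approx 0.40541$)
$G{\left(q,u \right)} = 7$
$682 - G{\left(g,d{\left(-4,-6 \right)} \right)} = 682 - 7 = 675$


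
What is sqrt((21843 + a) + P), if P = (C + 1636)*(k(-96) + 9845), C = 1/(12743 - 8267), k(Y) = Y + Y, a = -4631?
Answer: sqrt(79184268292587)/2238 ≈ 3976.1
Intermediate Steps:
k(Y) = 2*Y
C = 1/4476 ≈ 0.00022341
P = 70686380261/4476 (P = (1/4476 + 1636)*(2*(-96) + 9845) = 7322737*(-192 + 9845)/4476 = (7322737/4476)*9653 = 70686380261/4476 ≈ 1.5792e+7)
sqrt((21843 + a) + P) = sqrt((21843 - 4631) + 70686380261/4476) = sqrt(17212 + 70686380261/4476) = sqrt(70763421173/4476) = sqrt(79184268292587)/2238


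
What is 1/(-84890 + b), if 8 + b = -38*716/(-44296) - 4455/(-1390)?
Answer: -1539286/130676423883 ≈ -1.1779e-5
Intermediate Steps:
b = -6435343/1539286 (b = -8 + (-38*716/(-44296) - 4455/(-1390)) = -8 + (-27208*(-1/44296) - 4455*(-1/1390)) = -8 + (3401/5537 + 891/278) = -8 + 5878945/1539286 = -6435343/1539286 ≈ -4.1807)
1/(-84890 + b) = 1/(-84890 - 6435343/1539286) = 1/(-130676423883/1539286) = -1539286/130676423883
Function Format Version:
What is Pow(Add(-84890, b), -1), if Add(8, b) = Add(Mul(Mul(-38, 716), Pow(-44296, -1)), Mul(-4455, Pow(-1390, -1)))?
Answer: Rational(-1539286, 130676423883) ≈ -1.1779e-5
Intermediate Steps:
b = Rational(-6435343, 1539286) (b = Add(-8, Add(Mul(Mul(-38, 716), Pow(-44296, -1)), Mul(-4455, Pow(-1390, -1)))) = Add(-8, Add(Mul(-27208, Rational(-1, 44296)), Mul(-4455, Rational(-1, 1390)))) = Add(-8, Add(Rational(3401, 5537), Rational(891, 278))) = Add(-8, Rational(5878945, 1539286)) = Rational(-6435343, 1539286) ≈ -4.1807)
Pow(Add(-84890, b), -1) = Pow(Add(-84890, Rational(-6435343, 1539286)), -1) = Pow(Rational(-130676423883, 1539286), -1) = Rational(-1539286, 130676423883)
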